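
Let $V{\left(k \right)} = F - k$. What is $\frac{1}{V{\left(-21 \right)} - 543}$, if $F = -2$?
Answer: $- \frac{1}{524} \approx -0.0019084$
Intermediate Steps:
$V{\left(k \right)} = -2 - k$
$\frac{1}{V{\left(-21 \right)} - 543} = \frac{1}{\left(-2 - -21\right) - 543} = \frac{1}{\left(-2 + 21\right) - 543} = \frac{1}{19 - 543} = \frac{1}{-524} = - \frac{1}{524}$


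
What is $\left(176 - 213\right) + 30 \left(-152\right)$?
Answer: $-4597$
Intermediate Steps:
$\left(176 - 213\right) + 30 \left(-152\right) = \left(176 - 213\right) - 4560 = -37 - 4560 = -4597$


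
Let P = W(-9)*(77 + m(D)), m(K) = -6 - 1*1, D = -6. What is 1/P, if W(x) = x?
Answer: -1/630 ≈ -0.0015873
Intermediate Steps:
m(K) = -7 (m(K) = -6 - 1 = -7)
P = -630 (P = -9*(77 - 7) = -9*70 = -630)
1/P = 1/(-630) = -1/630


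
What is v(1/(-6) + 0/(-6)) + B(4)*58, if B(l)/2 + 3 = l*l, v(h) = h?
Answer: 9047/6 ≈ 1507.8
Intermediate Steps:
B(l) = -6 + 2*l² (B(l) = -6 + 2*(l*l) = -6 + 2*l²)
v(1/(-6) + 0/(-6)) + B(4)*58 = (1/(-6) + 0/(-6)) + (-6 + 2*4²)*58 = (1*(-⅙) + 0*(-⅙)) + (-6 + 2*16)*58 = (-⅙ + 0) + (-6 + 32)*58 = -⅙ + 26*58 = -⅙ + 1508 = 9047/6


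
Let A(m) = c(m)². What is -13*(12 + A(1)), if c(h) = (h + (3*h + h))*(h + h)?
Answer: -1456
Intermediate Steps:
c(h) = 10*h² (c(h) = (h + 4*h)*(2*h) = (5*h)*(2*h) = 10*h²)
A(m) = 100*m⁴ (A(m) = (10*m²)² = 100*m⁴)
-13*(12 + A(1)) = -13*(12 + 100*1⁴) = -13*(12 + 100*1) = -13*(12 + 100) = -13*112 = -1456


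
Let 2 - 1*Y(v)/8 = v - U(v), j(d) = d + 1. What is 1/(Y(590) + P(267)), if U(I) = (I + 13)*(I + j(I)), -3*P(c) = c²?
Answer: 1/5668677 ≈ 1.7641e-7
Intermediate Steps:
j(d) = 1 + d
P(c) = -c²/3
U(I) = (1 + 2*I)*(13 + I) (U(I) = (I + 13)*(I + (1 + I)) = (13 + I)*(1 + 2*I) = (1 + 2*I)*(13 + I))
Y(v) = 120 + 16*v² + 208*v (Y(v) = 16 - 8*(v - (13 + 2*v² + 27*v)) = 16 - 8*(v + (-13 - 27*v - 2*v²)) = 16 - 8*(-13 - 26*v - 2*v²) = 16 + (104 + 16*v² + 208*v) = 120 + 16*v² + 208*v)
1/(Y(590) + P(267)) = 1/((120 + 16*590² + 208*590) - ⅓*267²) = 1/((120 + 16*348100 + 122720) - ⅓*71289) = 1/((120 + 5569600 + 122720) - 23763) = 1/(5692440 - 23763) = 1/5668677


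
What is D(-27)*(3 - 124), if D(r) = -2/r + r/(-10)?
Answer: -90629/270 ≈ -335.66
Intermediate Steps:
D(r) = -2/r - r/10 (D(r) = -2/r + r*(-1/10) = -2/r - r/10)
D(-27)*(3 - 124) = (-2/(-27) - 1/10*(-27))*(3 - 124) = (-2*(-1/27) + 27/10)*(-121) = (2/27 + 27/10)*(-121) = (749/270)*(-121) = -90629/270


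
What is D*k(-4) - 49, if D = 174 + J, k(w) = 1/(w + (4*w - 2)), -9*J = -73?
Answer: -1031/18 ≈ -57.278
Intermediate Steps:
J = 73/9 (J = -⅑*(-73) = 73/9 ≈ 8.1111)
k(w) = 1/(-2 + 5*w) (k(w) = 1/(w + (-2 + 4*w)) = 1/(-2 + 5*w))
D = 1639/9 (D = 174 + 73/9 = 1639/9 ≈ 182.11)
D*k(-4) - 49 = 1639/(9*(-2 + 5*(-4))) - 49 = 1639/(9*(-2 - 20)) - 49 = (1639/9)/(-22) - 49 = (1639/9)*(-1/22) - 49 = -149/18 - 49 = -1031/18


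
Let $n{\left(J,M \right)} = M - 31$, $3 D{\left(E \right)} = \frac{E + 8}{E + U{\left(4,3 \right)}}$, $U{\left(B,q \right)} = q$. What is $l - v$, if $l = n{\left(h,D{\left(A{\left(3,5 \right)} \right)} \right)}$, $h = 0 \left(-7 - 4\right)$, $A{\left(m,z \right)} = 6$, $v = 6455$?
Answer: $- \frac{175108}{27} \approx -6485.5$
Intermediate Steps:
$D{\left(E \right)} = \frac{8 + E}{3 \left(3 + E\right)}$ ($D{\left(E \right)} = \frac{\left(E + 8\right) \frac{1}{E + 3}}{3} = \frac{\left(8 + E\right) \frac{1}{3 + E}}{3} = \frac{\frac{1}{3 + E} \left(8 + E\right)}{3} = \frac{8 + E}{3 \left(3 + E\right)}$)
$h = 0$ ($h = 0 \left(-11\right) = 0$)
$n{\left(J,M \right)} = -31 + M$ ($n{\left(J,M \right)} = M - 31 = -31 + M$)
$l = - \frac{823}{27}$ ($l = -31 + \frac{8 + 6}{3 \left(3 + 6\right)} = -31 + \frac{1}{3} \cdot \frac{1}{9} \cdot 14 = -31 + \frac{14}{27} = - \frac{823}{27} \approx -30.481$)
$l - v = - \frac{823}{27} - 6455 = - \frac{175108}{27}$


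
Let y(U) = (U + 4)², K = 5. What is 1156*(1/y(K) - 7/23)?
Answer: -628864/1863 ≈ -337.55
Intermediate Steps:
y(U) = (4 + U)²
1156*(1/y(K) - 7/23) = 1156*(1/(4 + 5)² - 7/23) = 1156*(1/9² - 7*1/23) = 1156*(1/81 - 7/23) = 1156*(-544/1863) = -628864/1863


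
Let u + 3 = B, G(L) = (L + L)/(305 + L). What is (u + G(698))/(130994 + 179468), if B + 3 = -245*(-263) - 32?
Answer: 64591587/311393386 ≈ 0.20743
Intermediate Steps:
G(L) = 2*L/(305 + L) (G(L) = (2*L)/(305 + L) = 2*L/(305 + L))
B = 64400 (B = -3 + (-245*(-263) - 32) = -3 + (64435 - 32) = -3 + 64403 = 64400)
u = 64397 (u = -3 + 64400 = 64397)
(u + G(698))/(130994 + 179468) = (64397 + 2*698/(305 + 698))/(130994 + 179468) = (64397 + 2*698/1003)/310462 = (64397 + 2*698*(1/1003))*(1/310462) = (64397 + 1396/1003)*(1/310462) = (64591587/1003)*(1/310462) = 64591587/311393386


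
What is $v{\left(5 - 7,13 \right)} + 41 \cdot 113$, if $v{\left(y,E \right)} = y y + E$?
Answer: $4650$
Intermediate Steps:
$v{\left(y,E \right)} = E + y^{2}$ ($v{\left(y,E \right)} = y^{2} + E = E + y^{2}$)
$v{\left(5 - 7,13 \right)} + 41 \cdot 113 = \left(13 + \left(5 - 7\right)^{2}\right) + 41 \cdot 113 = \left(13 + \left(5 - 7\right)^{2}\right) + 4633 = \left(13 + \left(-2\right)^{2}\right) + 4633 = \left(13 + 4\right) + 4633 = 17 + 4633 = 4650$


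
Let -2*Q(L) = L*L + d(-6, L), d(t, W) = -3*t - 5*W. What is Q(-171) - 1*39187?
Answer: -54244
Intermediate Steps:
d(t, W) = -5*W - 3*t
Q(L) = -9 - L**2/2 + 5*L/2 (Q(L) = -(L*L + (-5*L - 3*(-6)))/2 = -(L**2 + (-5*L + 18))/2 = -(L**2 + (18 - 5*L))/2 = -(18 + L**2 - 5*L)/2 = -9 - L**2/2 + 5*L/2)
Q(-171) - 1*39187 = (-9 - 1/2*(-171)**2 + (5/2)*(-171)) - 1*39187 = (-9 - 1/2*29241 - 855/2) - 39187 = (-9 - 29241/2 - 855/2) - 39187 = -15057 - 39187 = -54244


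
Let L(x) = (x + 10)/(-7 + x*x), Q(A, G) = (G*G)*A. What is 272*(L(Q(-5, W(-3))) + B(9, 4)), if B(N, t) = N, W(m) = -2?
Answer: 959344/393 ≈ 2441.1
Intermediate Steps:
Q(A, G) = A*G² (Q(A, G) = G²*A = A*G²)
L(x) = (10 + x)/(-7 + x²)
272*(L(Q(-5, W(-3))) + B(9, 4)) = 272*((10 - 5*(-2)²)/(-7 + (-5*(-2)²)²) + 9) = 272*((10 - 5*4)/(-7 + (-5*4)²) + 9) = 272*((10 - 20)/(-7 + (-20)²) + 9) = 272*(-10/(-7 + 400) + 9) = 272*(-10/393 + 9) = 272*(3527/393) = 959344/393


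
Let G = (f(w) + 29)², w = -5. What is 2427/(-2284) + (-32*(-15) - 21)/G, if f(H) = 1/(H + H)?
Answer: -5757051/11221292 ≈ -0.51305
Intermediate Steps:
f(H) = 1/(2*H)
G = 83521/100 (G = ((½)/(-5) + 29)² = ((½)*(-⅕) + 29)² = (-⅒ + 29)² = (289/10)² = 83521/100 ≈ 835.21)
2427/(-2284) + (-32*(-15) - 21)/G = 2427/(-2284) + (-32*(-15) - 21)/(83521/100) = 2427*(-1/2284) + (480 - 21)*(100/83521) = -2427/2284 + 459*(100/83521) = -2427/2284 + 2700/4913 = -5757051/11221292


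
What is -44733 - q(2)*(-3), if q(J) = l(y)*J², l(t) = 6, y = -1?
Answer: -44661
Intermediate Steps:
q(J) = 6*J²
-44733 - q(2)*(-3) = -44733 - 6*2²*(-3) = -44733 - 6*4*(-3) = -44733 - 1*24*(-3) = -44733 - 24*(-3) = -44733 + 72 = -44661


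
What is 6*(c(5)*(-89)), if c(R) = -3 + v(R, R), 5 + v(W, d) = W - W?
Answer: 4272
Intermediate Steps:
v(W, d) = -5 (v(W, d) = -5 + (W - W) = -5 + 0 = -5)
c(R) = -8 (c(R) = -3 - 5 = -8)
6*(c(5)*(-89)) = 6*(-8*(-89)) = 6*712 = 4272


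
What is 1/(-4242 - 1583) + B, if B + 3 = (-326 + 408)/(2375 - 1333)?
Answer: -8866171/3034825 ≈ -2.9215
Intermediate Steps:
B = -1522/521 (B = -3 + (-326 + 408)/(2375 - 1333) = -3 + 82/1042 = -3 + 82*(1/1042) = -3 + 41/521 = -1522/521 ≈ -2.9213)
1/(-4242 - 1583) + B = 1/(-4242 - 1583) - 1522/521 = 1/(-5825) - 1522/521 = -1/5825 - 1522/521 = -8866171/3034825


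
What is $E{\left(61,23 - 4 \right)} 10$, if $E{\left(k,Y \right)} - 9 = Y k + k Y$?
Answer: $23270$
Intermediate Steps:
$E{\left(k,Y \right)} = 9 + 2 Y k$ ($E{\left(k,Y \right)} = 9 + \left(Y k + k Y\right) = 9 + \left(Y k + Y k\right) = 9 + 2 Y k$)
$E{\left(61,23 - 4 \right)} 10 = \left(9 + 2 \left(23 - 4\right) 61\right) 10 = \left(9 + 2 \cdot 19 \cdot 61\right) 10 = \left(9 + 2318\right) 10 = 2327 \cdot 10 = 23270$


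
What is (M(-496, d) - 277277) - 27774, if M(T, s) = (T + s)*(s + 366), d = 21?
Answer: -488876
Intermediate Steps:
M(T, s) = (366 + s)*(T + s) (M(T, s) = (T + s)*(366 + s) = (366 + s)*(T + s))
(M(-496, d) - 277277) - 27774 = ((21² + 366*(-496) + 366*21 - 496*21) - 277277) - 27774 = ((441 - 181536 + 7686 - 10416) - 277277) - 27774 = (-183825 - 277277) - 27774 = -461102 - 27774 = -488876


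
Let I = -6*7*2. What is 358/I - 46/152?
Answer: -7285/1596 ≈ -4.5645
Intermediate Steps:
I = -84 (I = -42*2 = -84)
358/I - 46/152 = 358/(-84) - 46/152 = 358*(-1/84) - 46*1/152 = -179/42 - 23/76 = -7285/1596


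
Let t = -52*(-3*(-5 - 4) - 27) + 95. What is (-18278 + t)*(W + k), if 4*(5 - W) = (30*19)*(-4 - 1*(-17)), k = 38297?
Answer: -1325522517/2 ≈ -6.6276e+8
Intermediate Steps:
t = 95 (t = -52*(-3*(-9) - 27) + 95 = -52*(27 - 27) + 95 = -52*0 + 95 = 0 + 95 = 95)
W = -3695/2 (W = 5 - 30*19*(-4 - 1*(-17))/4 = 5 - 285*(-4 + 17)/2 = 5 - 285*13/2 = 5 - ¼*7410 = 5 - 3705/2 = -3695/2 ≈ -1847.5)
(-18278 + t)*(W + k) = (-18278 + 95)*(-3695/2 + 38297) = -18183*72899/2 = -1325522517/2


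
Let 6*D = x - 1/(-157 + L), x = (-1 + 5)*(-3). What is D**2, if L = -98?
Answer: 9357481/2340900 ≈ 3.9974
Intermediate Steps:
x = -12 (x = 4*(-3) = -12)
D = -3059/1530 (D = (-12 - 1/(-157 - 98))/6 = (-12 - 1/(-255))/6 = (-12 - 1*(-1/255))/6 = (-12 + 1/255)/6 = (1/6)*(-3059/255) = -3059/1530 ≈ -1.9993)
D**2 = (-3059/1530)**2 = 9357481/2340900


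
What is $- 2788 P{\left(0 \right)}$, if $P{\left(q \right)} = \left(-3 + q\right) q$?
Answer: $0$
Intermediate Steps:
$P{\left(q \right)} = q \left(-3 + q\right)$
$- 2788 P{\left(0 \right)} = - 2788 \cdot 0 \left(-3 + 0\right) = - 2788 \cdot 0 \left(-3\right) = \left(-2788\right) 0 = 0$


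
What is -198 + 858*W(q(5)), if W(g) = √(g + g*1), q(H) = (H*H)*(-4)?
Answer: -198 + 8580*I*√2 ≈ -198.0 + 12134.0*I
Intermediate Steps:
q(H) = -4*H² (q(H) = H²*(-4) = -4*H²)
W(g) = √2*√g (W(g) = √(g + g) = √(2*g) = √2*√g)
-198 + 858*W(q(5)) = -198 + 858*(√2*√(-4*5²)) = -198 + 858*(√2*√(-4*25)) = -198 + 858*(√2*√(-100)) = -198 + 858*(√2*(10*I)) = -198 + 858*(10*I*√2) = -198 + 8580*I*√2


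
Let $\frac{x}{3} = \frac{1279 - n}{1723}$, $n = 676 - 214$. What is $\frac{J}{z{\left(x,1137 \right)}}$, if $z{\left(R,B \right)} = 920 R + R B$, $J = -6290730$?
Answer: $- \frac{3612975930}{1680569} \approx -2149.9$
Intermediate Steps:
$n = 462$
$x = \frac{2451}{1723}$ ($x = 3 \frac{1279 - 462}{1723} = 3 \left(1279 - 462\right) \frac{1}{1723} = 3 \cdot 817 \cdot \frac{1}{1723} = 3 \cdot \frac{817}{1723} = \frac{2451}{1723} \approx 1.4225$)
$z{\left(R,B \right)} = 920 R + B R$
$\frac{J}{z{\left(x,1137 \right)}} = - \frac{6290730}{\frac{2451}{1723} \left(920 + 1137\right)} = - \frac{6290730}{\frac{2451}{1723} \cdot 2057} = - \frac{6290730}{\frac{5041707}{1723}} = \left(-6290730\right) \frac{1723}{5041707} = - \frac{3612975930}{1680569}$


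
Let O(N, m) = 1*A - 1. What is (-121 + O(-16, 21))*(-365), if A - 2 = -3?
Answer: 44895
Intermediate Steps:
A = -1 (A = 2 - 3 = -1)
O(N, m) = -2 (O(N, m) = 1*(-1) - 1 = -1 - 1 = -2)
(-121 + O(-16, 21))*(-365) = (-121 - 2)*(-365) = -123*(-365) = 44895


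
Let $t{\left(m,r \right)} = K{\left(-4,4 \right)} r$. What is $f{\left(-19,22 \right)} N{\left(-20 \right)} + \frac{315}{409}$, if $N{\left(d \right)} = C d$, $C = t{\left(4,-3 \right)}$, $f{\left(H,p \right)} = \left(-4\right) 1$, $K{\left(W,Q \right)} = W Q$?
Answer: $\frac{1570875}{409} \approx 3840.8$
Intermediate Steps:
$K{\left(W,Q \right)} = Q W$
$f{\left(H,p \right)} = -4$
$t{\left(m,r \right)} = - 16 r$ ($t{\left(m,r \right)} = 4 \left(-4\right) r = - 16 r$)
$C = 48$ ($C = \left(-16\right) \left(-3\right) = 48$)
$N{\left(d \right)} = 48 d$
$f{\left(-19,22 \right)} N{\left(-20 \right)} + \frac{315}{409} = - 4 \cdot 48 \left(-20\right) + \frac{315}{409} = \left(-4\right) \left(-960\right) + 315 \cdot \frac{1}{409} = 3840 + \frac{315}{409} = \frac{1570875}{409}$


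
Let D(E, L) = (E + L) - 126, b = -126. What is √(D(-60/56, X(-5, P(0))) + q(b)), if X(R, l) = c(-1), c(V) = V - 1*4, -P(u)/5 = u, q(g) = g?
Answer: I*√50582/14 ≈ 16.065*I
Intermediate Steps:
P(u) = -5*u
c(V) = -4 + V (c(V) = V - 4 = -4 + V)
X(R, l) = -5 (X(R, l) = -4 - 1 = -5)
D(E, L) = -126 + E + L
√(D(-60/56, X(-5, P(0))) + q(b)) = √((-126 - 60/56 - 5) - 126) = √((-126 - 60*1/56 - 5) - 126) = √((-126 - 15/14 - 5) - 126) = √(-1849/14 - 126) = √(-3613/14) = I*√50582/14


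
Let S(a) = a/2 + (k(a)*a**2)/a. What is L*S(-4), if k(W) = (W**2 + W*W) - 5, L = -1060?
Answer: 116600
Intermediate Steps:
k(W) = -5 + 2*W**2 (k(W) = (W**2 + W**2) - 5 = 2*W**2 - 5 = -5 + 2*W**2)
S(a) = a/2 + a*(-5 + 2*a**2) (S(a) = a/2 + ((-5 + 2*a**2)*a**2)/a = a*(1/2) + (a**2*(-5 + 2*a**2))/a = a/2 + a*(-5 + 2*a**2))
L*S(-4) = -530*(-4)*(-9 + 4*(-4)**2) = -530*(-4)*(-9 + 4*16) = -530*(-4)*(-9 + 64) = -530*(-4)*55 = -1060*(-110) = 116600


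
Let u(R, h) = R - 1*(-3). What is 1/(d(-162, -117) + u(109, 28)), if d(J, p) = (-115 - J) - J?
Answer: 1/321 ≈ 0.0031153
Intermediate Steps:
u(R, h) = 3 + R (u(R, h) = R + 3 = 3 + R)
d(J, p) = -115 - 2*J
1/(d(-162, -117) + u(109, 28)) = 1/((-115 - 2*(-162)) + (3 + 109)) = 1/((-115 + 324) + 112) = 1/(209 + 112) = 1/321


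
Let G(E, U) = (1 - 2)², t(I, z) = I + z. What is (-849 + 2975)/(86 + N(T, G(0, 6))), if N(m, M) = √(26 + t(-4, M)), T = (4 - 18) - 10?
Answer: 182836/7373 - 2126*√23/7373 ≈ 23.415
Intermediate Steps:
G(E, U) = 1 (G(E, U) = (-1)² = 1)
T = -24 (T = -14 - 10 = -24)
N(m, M) = √(22 + M) (N(m, M) = √(26 + (-4 + M)) = √(22 + M))
(-849 + 2975)/(86 + N(T, G(0, 6))) = (-849 + 2975)/(86 + √(22 + 1)) = 2126/(86 + √23)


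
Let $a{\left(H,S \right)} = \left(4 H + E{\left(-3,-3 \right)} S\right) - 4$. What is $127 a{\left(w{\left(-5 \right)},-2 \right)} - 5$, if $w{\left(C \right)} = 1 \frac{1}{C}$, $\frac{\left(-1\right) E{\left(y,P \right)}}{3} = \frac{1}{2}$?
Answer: $- \frac{1168}{5} \approx -233.6$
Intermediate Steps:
$E{\left(y,P \right)} = - \frac{3}{2}$
$w{\left(C \right)} = \frac{1}{C}$
$a{\left(H,S \right)} = -4 + 4 H - \frac{3 S}{2}$ ($a{\left(H,S \right)} = \left(4 H - \frac{3 S}{2}\right) - 4 = -4 + 4 H - \frac{3 S}{2}$)
$127 a{\left(w{\left(-5 \right)},-2 \right)} - 5 = 127 \left(-4 + \frac{4}{-5} - -3\right) - 5 = 127 \left(-4 + 4 \left(- \frac{1}{5}\right) + 3\right) - 5 = 127 \left(-4 - \frac{4}{5} + 3\right) - 5 = 127 \left(- \frac{9}{5}\right) - 5 = - \frac{1143}{5} - 5 = - \frac{1168}{5}$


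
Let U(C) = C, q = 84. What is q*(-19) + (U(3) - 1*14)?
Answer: -1607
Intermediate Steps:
q*(-19) + (U(3) - 1*14) = 84*(-19) + (3 - 1*14) = -1596 + (3 - 14) = -1596 - 11 = -1607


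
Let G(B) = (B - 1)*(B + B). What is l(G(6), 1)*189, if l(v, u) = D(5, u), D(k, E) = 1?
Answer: 189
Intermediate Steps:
G(B) = 2*B*(-1 + B) (G(B) = (-1 + B)*(2*B) = 2*B*(-1 + B))
l(v, u) = 1
l(G(6), 1)*189 = 1*189 = 189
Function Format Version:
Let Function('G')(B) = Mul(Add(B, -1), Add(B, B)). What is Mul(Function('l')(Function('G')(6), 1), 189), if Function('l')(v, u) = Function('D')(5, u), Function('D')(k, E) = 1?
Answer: 189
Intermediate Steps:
Function('G')(B) = Mul(2, B, Add(-1, B)) (Function('G')(B) = Mul(Add(-1, B), Mul(2, B)) = Mul(2, B, Add(-1, B)))
Function('l')(v, u) = 1
Mul(Function('l')(Function('G')(6), 1), 189) = Mul(1, 189) = 189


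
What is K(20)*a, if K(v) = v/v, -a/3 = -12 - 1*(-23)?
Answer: -33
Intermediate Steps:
a = -33 (a = -3*(-12 - 1*(-23)) = -3*(-12 + 23) = -3*11 = -33)
K(v) = 1
K(20)*a = 1*(-33) = -33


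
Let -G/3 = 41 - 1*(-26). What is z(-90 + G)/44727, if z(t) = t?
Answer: -97/14909 ≈ -0.0065061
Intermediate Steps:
G = -201 (G = -3*(41 - 1*(-26)) = -3*(41 + 26) = -3*67 = -201)
z(-90 + G)/44727 = (-90 - 201)/44727 = -291*1/44727 = -97/14909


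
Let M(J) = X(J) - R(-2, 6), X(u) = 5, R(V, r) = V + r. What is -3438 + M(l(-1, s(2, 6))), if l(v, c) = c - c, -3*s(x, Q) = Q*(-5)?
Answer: -3437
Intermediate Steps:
s(x, Q) = 5*Q/3 (s(x, Q) = -Q*(-5)/3 = -(-5)*Q/3 = 5*Q/3)
l(v, c) = 0
M(J) = 1 (M(J) = 5 - (-2 + 6) = 5 - 1*4 = 5 - 4 = 1)
-3438 + M(l(-1, s(2, 6))) = -3438 + 1 = -3437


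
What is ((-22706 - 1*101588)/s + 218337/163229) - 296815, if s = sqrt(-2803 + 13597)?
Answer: -48448597298/163229 - 62147*sqrt(10794)/5397 ≈ -2.9801e+5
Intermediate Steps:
s = sqrt(10794) ≈ 103.89
((-22706 - 1*101588)/s + 218337/163229) - 296815 = ((-22706 - 1*101588)/(sqrt(10794)) + 218337/163229) - 296815 = ((-22706 - 101588)*(sqrt(10794)/10794) + 218337*(1/163229)) - 296815 = (-62147*sqrt(10794)/5397 + 218337/163229) - 296815 = (218337/163229 - 62147*sqrt(10794)/5397) - 296815 = -48448597298/163229 - 62147*sqrt(10794)/5397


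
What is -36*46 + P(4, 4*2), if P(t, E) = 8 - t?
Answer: -1652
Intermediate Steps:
-36*46 + P(4, 4*2) = -36*46 + (8 - 1*4) = -1656 + (8 - 4) = -1656 + 4 = -1652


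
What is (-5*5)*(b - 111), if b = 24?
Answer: 2175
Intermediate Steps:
(-5*5)*(b - 111) = (-5*5)*(24 - 111) = -25*(-87) = 2175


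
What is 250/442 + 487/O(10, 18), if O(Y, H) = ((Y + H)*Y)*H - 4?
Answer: 737127/1112956 ≈ 0.66231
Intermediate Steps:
O(Y, H) = -4 + H*Y*(H + Y) (O(Y, H) = ((H + Y)*Y)*H - 4 = (Y*(H + Y))*H - 4 = H*Y*(H + Y) - 4 = -4 + H*Y*(H + Y))
250/442 + 487/O(10, 18) = 250/442 + 487/(-4 + 18*10**2 + 10*18**2) = 250*(1/442) + 487/(-4 + 18*100 + 10*324) = 125/221 + 487/(-4 + 1800 + 3240) = 125/221 + 487/5036 = 737127/1112956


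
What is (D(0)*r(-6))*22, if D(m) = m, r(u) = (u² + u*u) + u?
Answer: 0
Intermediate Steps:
r(u) = u + 2*u² (r(u) = (u² + u²) + u = 2*u² + u = u + 2*u²)
(D(0)*r(-6))*22 = (0*(-6*(1 + 2*(-6))))*22 = (0*(-6*(1 - 12)))*22 = (0*(-6*(-11)))*22 = (0*66)*22 = 0*22 = 0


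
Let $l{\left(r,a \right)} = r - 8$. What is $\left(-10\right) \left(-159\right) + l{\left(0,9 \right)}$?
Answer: $1582$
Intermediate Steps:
$l{\left(r,a \right)} = -8 + r$ ($l{\left(r,a \right)} = r - 8 = -8 + r$)
$\left(-10\right) \left(-159\right) + l{\left(0,9 \right)} = \left(-10\right) \left(-159\right) + \left(-8 + 0\right) = 1590 - 8 = 1582$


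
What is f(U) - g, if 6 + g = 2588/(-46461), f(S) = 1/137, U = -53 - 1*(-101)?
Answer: 38591959/6365157 ≈ 6.0630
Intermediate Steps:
U = 48 (U = -53 + 101 = 48)
f(S) = 1/137
g = -281354/46461 (g = -6 + 2588/(-46461) = -6 + 2588*(-1/46461) = -6 - 2588/46461 = -281354/46461 ≈ -6.0557)
f(U) - g = 1/137 - 1*(-281354/46461) = 1/137 + 281354/46461 = 38591959/6365157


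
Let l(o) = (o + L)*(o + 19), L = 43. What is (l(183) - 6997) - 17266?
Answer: 21389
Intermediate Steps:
l(o) = (19 + o)*(43 + o) (l(o) = (o + 43)*(o + 19) = (43 + o)*(19 + o) = (19 + o)*(43 + o))
(l(183) - 6997) - 17266 = ((817 + 183**2 + 62*183) - 6997) - 17266 = ((817 + 33489 + 11346) - 6997) - 17266 = (45652 - 6997) - 17266 = 38655 - 17266 = 21389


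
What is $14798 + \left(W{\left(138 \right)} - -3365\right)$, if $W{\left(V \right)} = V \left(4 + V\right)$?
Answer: $37759$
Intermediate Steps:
$14798 + \left(W{\left(138 \right)} - -3365\right) = 14798 - \left(-3365 - 138 \left(4 + 138\right)\right) = 14798 + \left(138 \cdot 142 + 3365\right) = 14798 + \left(19596 + 3365\right) = 14798 + 22961 = 37759$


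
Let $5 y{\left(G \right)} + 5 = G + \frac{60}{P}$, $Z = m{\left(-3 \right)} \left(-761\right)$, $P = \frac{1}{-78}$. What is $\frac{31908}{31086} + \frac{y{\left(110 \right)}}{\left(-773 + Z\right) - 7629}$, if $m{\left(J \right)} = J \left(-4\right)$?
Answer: $\frac{8907857}{8258514} \approx 1.0786$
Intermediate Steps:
$m{\left(J \right)} = - 4 J$
$P = - \frac{1}{78} \approx -0.012821$
$Z = -9132$ ($Z = \left(-4\right) \left(-3\right) \left(-761\right) = 12 \left(-761\right) = -9132$)
$y{\left(G \right)} = -937 + \frac{G}{5}$ ($y{\left(G \right)} = -1 + \frac{G + \frac{60}{- \frac{1}{78}}}{5} = -1 + \frac{G + 60 \left(-78\right)}{5} = -1 + \frac{G - 4680}{5} = -1 + \frac{-4680 + G}{5} = -1 + \left(-936 + \frac{G}{5}\right) = -937 + \frac{G}{5}$)
$\frac{31908}{31086} + \frac{y{\left(110 \right)}}{\left(-773 + Z\right) - 7629} = \frac{31908}{31086} + \frac{-937 + \frac{1}{5} \cdot 110}{\left(-773 - 9132\right) - 7629} = 31908 \cdot \frac{1}{31086} + \frac{-937 + 22}{-9905 - 7629} = \frac{5318}{5181} - \frac{915}{-17534} = \frac{5318}{5181} - - \frac{915}{17534} = \frac{5318}{5181} + \frac{915}{17534} = \frac{8907857}{8258514}$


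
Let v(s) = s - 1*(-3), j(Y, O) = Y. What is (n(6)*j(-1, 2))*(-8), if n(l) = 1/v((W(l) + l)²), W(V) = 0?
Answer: 8/39 ≈ 0.20513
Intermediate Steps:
v(s) = 3 + s (v(s) = s + 3 = 3 + s)
n(l) = 1/(3 + l²) (n(l) = 1/(3 + (0 + l)²) = 1/(3 + l²))
(n(6)*j(-1, 2))*(-8) = (-1/(3 + 6²))*(-8) = (-1/(3 + 36))*(-8) = (-1/39)*(-8) = ((1/39)*(-1))*(-8) = -1/39*(-8) = 8/39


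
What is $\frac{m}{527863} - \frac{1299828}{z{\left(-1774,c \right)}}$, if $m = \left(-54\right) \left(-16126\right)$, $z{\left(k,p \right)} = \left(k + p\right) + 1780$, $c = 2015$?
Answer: $- \frac{684371212680}{1066811123} \approx -641.51$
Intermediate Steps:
$z{\left(k,p \right)} = 1780 + k + p$
$m = 870804$
$\frac{m}{527863} - \frac{1299828}{z{\left(-1774,c \right)}} = \frac{870804}{527863} - \frac{1299828}{1780 - 1774 + 2015} = 870804 \cdot \frac{1}{527863} - \frac{1299828}{2021} = \frac{870804}{527863} - \frac{1299828}{2021} = - \frac{684371212680}{1066811123}$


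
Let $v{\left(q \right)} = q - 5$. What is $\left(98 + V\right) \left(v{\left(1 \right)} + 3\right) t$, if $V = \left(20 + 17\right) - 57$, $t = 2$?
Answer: $-156$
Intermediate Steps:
$v{\left(q \right)} = -5 + q$
$V = -20$ ($V = 37 - 57 = -20$)
$\left(98 + V\right) \left(v{\left(1 \right)} + 3\right) t = \left(98 - 20\right) \left(\left(-5 + 1\right) + 3\right) 2 = 78 \left(-4 + 3\right) 2 = 78 \left(\left(-1\right) 2\right) = 78 \left(-2\right) = -156$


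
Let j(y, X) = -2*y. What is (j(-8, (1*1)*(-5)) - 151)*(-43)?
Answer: 5805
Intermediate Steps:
(j(-8, (1*1)*(-5)) - 151)*(-43) = (-2*(-8) - 151)*(-43) = (16 - 151)*(-43) = -135*(-43) = 5805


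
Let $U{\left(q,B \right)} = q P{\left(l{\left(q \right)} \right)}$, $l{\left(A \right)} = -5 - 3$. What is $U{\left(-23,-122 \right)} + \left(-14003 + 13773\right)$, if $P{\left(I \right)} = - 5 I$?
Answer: $-1150$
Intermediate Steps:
$l{\left(A \right)} = -8$ ($l{\left(A \right)} = -5 - 3 = -8$)
$U{\left(q,B \right)} = 40 q$ ($U{\left(q,B \right)} = q \left(\left(-5\right) \left(-8\right)\right) = q 40 = 40 q$)
$U{\left(-23,-122 \right)} + \left(-14003 + 13773\right) = 40 \left(-23\right) + \left(-14003 + 13773\right) = -920 - 230 = -1150$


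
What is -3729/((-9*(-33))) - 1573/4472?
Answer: -39961/3096 ≈ -12.907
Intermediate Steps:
-3729/((-9*(-33))) - 1573/4472 = -3729/297 - 1573*1/4472 = -3729*1/297 - 121/344 = -113/9 - 121/344 = -39961/3096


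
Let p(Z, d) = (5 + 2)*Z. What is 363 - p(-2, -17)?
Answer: 377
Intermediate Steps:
p(Z, d) = 7*Z
363 - p(-2, -17) = 363 - 7*(-2) = 363 - 1*(-14) = 363 + 14 = 377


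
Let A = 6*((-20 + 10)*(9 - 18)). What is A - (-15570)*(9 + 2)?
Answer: 171810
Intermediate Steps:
A = 540 (A = 6*(-10*(-9)) = 6*90 = 540)
A - (-15570)*(9 + 2) = 540 - (-15570)*(9 + 2) = 540 - (-15570)*11 = 540 - 865*(-198) = 540 + 171270 = 171810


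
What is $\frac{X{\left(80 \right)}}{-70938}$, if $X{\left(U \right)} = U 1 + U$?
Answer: $- \frac{80}{35469} \approx -0.0022555$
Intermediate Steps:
$X{\left(U \right)} = 2 U$ ($X{\left(U \right)} = U + U = 2 U$)
$\frac{X{\left(80 \right)}}{-70938} = \frac{2 \cdot 80}{-70938} = 160 \left(- \frac{1}{70938}\right) = - \frac{80}{35469}$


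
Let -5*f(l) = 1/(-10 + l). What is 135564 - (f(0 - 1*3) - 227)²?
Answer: 355077384/4225 ≈ 84042.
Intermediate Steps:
f(l) = -1/(5*(-10 + l))
135564 - (f(0 - 1*3) - 227)² = 135564 - (-1/(-50 + 5*(0 - 1*3)) - 227)² = 135564 - (-1/(-50 + 5*(0 - 3)) - 227)² = 135564 - (-1/(-50 + 5*(-3)) - 227)² = 135564 - (-1/(-50 - 15) - 227)² = 135564 - (-1/(-65) - 227)² = 135564 - (-1*(-1/65) - 227)² = 135564 - (1/65 - 227)² = 135564 - (-14754/65)² = 135564 - 1*217680516/4225 = 135564 - 217680516/4225 = 355077384/4225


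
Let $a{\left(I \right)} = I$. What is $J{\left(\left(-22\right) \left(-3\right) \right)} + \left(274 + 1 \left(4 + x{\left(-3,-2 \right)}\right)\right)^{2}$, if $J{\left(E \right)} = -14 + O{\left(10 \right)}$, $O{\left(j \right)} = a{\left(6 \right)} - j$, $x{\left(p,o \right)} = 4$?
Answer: $79506$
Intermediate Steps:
$O{\left(j \right)} = 6 - j$
$J{\left(E \right)} = -18$ ($J{\left(E \right)} = -14 + \left(6 - 10\right) = -14 - 4 = -18$)
$J{\left(\left(-22\right) \left(-3\right) \right)} + \left(274 + 1 \left(4 + x{\left(-3,-2 \right)}\right)\right)^{2} = -18 + \left(274 + 1 \left(4 + 4\right)\right)^{2} = -18 + \left(274 + 1 \cdot 8\right)^{2} = -18 + \left(274 + 8\right)^{2} = -18 + 282^{2} = -18 + 79524 = 79506$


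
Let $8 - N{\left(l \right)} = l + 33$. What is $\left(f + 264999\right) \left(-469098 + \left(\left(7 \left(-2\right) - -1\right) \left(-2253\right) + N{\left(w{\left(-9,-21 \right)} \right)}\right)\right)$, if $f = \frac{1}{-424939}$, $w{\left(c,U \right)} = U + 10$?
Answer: $- \frac{49527768737819380}{424939} \approx -1.1655 \cdot 10^{11}$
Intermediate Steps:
$w{\left(c,U \right)} = 10 + U$
$N{\left(l \right)} = -25 - l$ ($N{\left(l \right)} = 8 - \left(l + 33\right) = 8 - \left(33 + l\right) = -25 - l$)
$f = - \frac{1}{424939} \approx -2.3533 \cdot 10^{-6}$
$\left(f + 264999\right) \left(-469098 + \left(\left(7 \left(-2\right) - -1\right) \left(-2253\right) + N{\left(w{\left(-9,-21 \right)} \right)}\right)\right) = \left(- \frac{1}{424939} + 264999\right) \left(-469098 + \left(\left(7 \left(-2\right) - -1\right) \left(-2253\right) - 14\right)\right) = \frac{112608410060 \left(-469098 + \left(\left(-14 + 1\right) \left(-2253\right) - 14\right)\right)}{424939} = \frac{112608410060 \left(-469098 + \left(\left(-13\right) \left(-2253\right) + \left(-25 + 11\right)\right)\right)}{424939} = \frac{112608410060 \left(-469098 + \left(29289 - 14\right)\right)}{424939} = \frac{112608410060 \left(-469098 + 29275\right)}{424939} = \frac{112608410060}{424939} \left(-439823\right) = - \frac{49527768737819380}{424939}$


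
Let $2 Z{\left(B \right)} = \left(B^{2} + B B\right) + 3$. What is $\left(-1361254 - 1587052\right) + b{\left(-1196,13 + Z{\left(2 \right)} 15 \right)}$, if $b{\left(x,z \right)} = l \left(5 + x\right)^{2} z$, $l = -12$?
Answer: $-1628527532$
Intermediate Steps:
$Z{\left(B \right)} = \frac{3}{2} + B^{2}$ ($Z{\left(B \right)} = \frac{\left(B^{2} + B B\right) + 3}{2} = \frac{\left(B^{2} + B^{2}\right) + 3}{2} = \frac{2 B^{2} + 3}{2} = \frac{3 + 2 B^{2}}{2} = \frac{3}{2} + B^{2}$)
$b{\left(x,z \right)} = - 12 z \left(5 + x\right)^{2}$ ($b{\left(x,z \right)} = - 12 \left(5 + x\right)^{2} z = - 12 z \left(5 + x\right)^{2}$)
$\left(-1361254 - 1587052\right) + b{\left(-1196,13 + Z{\left(2 \right)} 15 \right)} = \left(-1361254 - 1587052\right) - 12 \left(13 + \left(\frac{3}{2} + 2^{2}\right) 15\right) \left(5 - 1196\right)^{2} = \left(-1361254 - 1587052\right) - 12 \left(13 + \left(\frac{3}{2} + 4\right) 15\right) \left(-1191\right)^{2} = -2948306 - 12 \left(13 + \frac{11}{2} \cdot 15\right) 1418481 = -2948306 - 12 \left(13 + \frac{165}{2}\right) 1418481 = -2948306 - 1146 \cdot 1418481 = -2948306 - 1625579226 = -1628527532$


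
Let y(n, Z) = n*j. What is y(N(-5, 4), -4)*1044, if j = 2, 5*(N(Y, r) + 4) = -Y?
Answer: -6264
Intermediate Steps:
N(Y, r) = -4 - Y/5 (N(Y, r) = -4 + (-Y)/5 = -4 - Y/5)
y(n, Z) = 2*n (y(n, Z) = n*2 = 2*n)
y(N(-5, 4), -4)*1044 = (2*(-4 - 1/5*(-5)))*1044 = (2*(-4 + 1))*1044 = (2*(-3))*1044 = -6*1044 = -6264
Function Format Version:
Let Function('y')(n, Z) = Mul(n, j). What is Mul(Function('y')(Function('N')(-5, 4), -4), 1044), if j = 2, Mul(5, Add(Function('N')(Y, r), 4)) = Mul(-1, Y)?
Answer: -6264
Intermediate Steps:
Function('N')(Y, r) = Add(-4, Mul(Rational(-1, 5), Y)) (Function('N')(Y, r) = Add(-4, Mul(Rational(1, 5), Mul(-1, Y))) = Add(-4, Mul(Rational(-1, 5), Y)))
Function('y')(n, Z) = Mul(2, n) (Function('y')(n, Z) = Mul(n, 2) = Mul(2, n))
Mul(Function('y')(Function('N')(-5, 4), -4), 1044) = Mul(Mul(2, Add(-4, Mul(Rational(-1, 5), -5))), 1044) = Mul(Mul(2, Add(-4, 1)), 1044) = Mul(Mul(2, -3), 1044) = Mul(-6, 1044) = -6264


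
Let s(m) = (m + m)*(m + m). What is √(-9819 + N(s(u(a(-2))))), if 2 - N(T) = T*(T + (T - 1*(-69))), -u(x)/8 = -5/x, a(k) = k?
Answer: I*√5240217 ≈ 2289.2*I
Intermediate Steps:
u(x) = 40/x (u(x) = -(-40)/x = 40/x)
s(m) = 4*m² (s(m) = (2*m)*(2*m) = 4*m²)
N(T) = 2 - T*(69 + 2*T) (N(T) = 2 - T*(T + (T - 1*(-69))) = 2 - T*(T + (T + 69)) = 2 - T*(T + (69 + T)) = 2 - T*(69 + 2*T))
√(-9819 + N(s(u(a(-2))))) = √(-9819 + (2 - 276*(40/(-2))² - 2*(4*(40/(-2))²)²)) = √(-9819 + (2 - 276*(40*(-½))² - 2*(4*(40*(-½))²)²)) = √(-9819 + (2 - 276*(-20)² - 2*(4*(-20)²)²)) = √(-9819 + (2 - 276*400 - 2*(4*400)²)) = √(-9819 + (2 - 69*1600 - 2*1600²)) = √(-9819 + (2 - 110400 - 2*2560000)) = √(-9819 + (2 - 110400 - 5120000)) = √(-9819 - 5230398) = √(-5240217) = I*√5240217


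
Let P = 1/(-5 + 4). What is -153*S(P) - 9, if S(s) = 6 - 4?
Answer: -315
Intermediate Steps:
P = -1 (P = 1/(-1) = -1)
S(s) = 2
-153*S(P) - 9 = -153*2 - 9 = -306 - 9 = -315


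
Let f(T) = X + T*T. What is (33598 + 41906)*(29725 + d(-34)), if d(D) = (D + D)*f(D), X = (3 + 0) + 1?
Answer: -3711399120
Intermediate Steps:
X = 4 (X = 3 + 1 = 4)
f(T) = 4 + T² (f(T) = 4 + T*T = 4 + T²)
d(D) = 2*D*(4 + D²) (d(D) = (D + D)*(4 + D²) = (2*D)*(4 + D²) = 2*D*(4 + D²))
(33598 + 41906)*(29725 + d(-34)) = (33598 + 41906)*(29725 + 2*(-34)*(4 + (-34)²)) = 75504*(29725 + 2*(-34)*(4 + 1156)) = 75504*(29725 + 2*(-34)*1160) = 75504*(29725 - 78880) = 75504*(-49155) = -3711399120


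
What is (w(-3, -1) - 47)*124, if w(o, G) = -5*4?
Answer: -8308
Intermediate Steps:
w(o, G) = -20
(w(-3, -1) - 47)*124 = (-20 - 47)*124 = -67*124 = -8308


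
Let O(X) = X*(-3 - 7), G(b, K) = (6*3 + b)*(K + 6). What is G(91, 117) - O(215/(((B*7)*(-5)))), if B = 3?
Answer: 281117/21 ≈ 13387.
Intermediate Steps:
G(b, K) = (6 + K)*(18 + b) (G(b, K) = (18 + b)*(6 + K) = (6 + K)*(18 + b))
O(X) = -10*X (O(X) = X*(-10) = -10*X)
G(91, 117) - O(215/(((B*7)*(-5)))) = (108 + 6*91 + 18*117 + 117*91) - (-10)*215/(((3*7)*(-5))) = (108 + 546 + 2106 + 10647) - (-10)*215/((21*(-5))) = 13407 - (-10)*215/(-105) = 13407 - (-10)*215*(-1/105) = 13407 - (-10)*(-43)/21 = 13407 - 1*430/21 = 13407 - 430/21 = 281117/21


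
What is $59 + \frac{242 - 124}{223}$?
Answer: $\frac{13275}{223} \approx 59.529$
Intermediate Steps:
$59 + \frac{242 - 124}{223} = 59 + \frac{1}{223} \cdot 118 = 59 + \frac{118}{223} = \frac{13275}{223}$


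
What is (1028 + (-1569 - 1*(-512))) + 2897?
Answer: 2868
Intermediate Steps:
(1028 + (-1569 - 1*(-512))) + 2897 = (1028 + (-1569 + 512)) + 2897 = (1028 - 1057) + 2897 = -29 + 2897 = 2868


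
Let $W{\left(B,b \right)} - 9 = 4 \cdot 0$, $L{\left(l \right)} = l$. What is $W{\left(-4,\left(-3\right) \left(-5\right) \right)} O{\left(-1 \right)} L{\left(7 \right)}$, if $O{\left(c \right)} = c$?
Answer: $-63$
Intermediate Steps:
$W{\left(B,b \right)} = 9$ ($W{\left(B,b \right)} = 9 + 4 \cdot 0 = 9 + 0 = 9$)
$W{\left(-4,\left(-3\right) \left(-5\right) \right)} O{\left(-1 \right)} L{\left(7 \right)} = 9 \left(-1\right) 7 = \left(-9\right) 7 = -63$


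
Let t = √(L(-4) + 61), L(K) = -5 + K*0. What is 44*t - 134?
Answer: -134 + 88*√14 ≈ 195.27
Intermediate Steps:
L(K) = -5 (L(K) = -5 + 0 = -5)
t = 2*√14 (t = √(-5 + 61) = √56 = 2*√14 ≈ 7.4833)
44*t - 134 = 44*(2*√14) - 134 = 88*√14 - 134 = -134 + 88*√14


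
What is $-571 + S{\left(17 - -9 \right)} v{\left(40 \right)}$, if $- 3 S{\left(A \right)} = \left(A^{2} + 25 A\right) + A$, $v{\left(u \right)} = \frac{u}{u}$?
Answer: $- \frac{3065}{3} \approx -1021.7$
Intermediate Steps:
$v{\left(u \right)} = 1$
$S{\left(A \right)} = - \frac{26 A}{3} - \frac{A^{2}}{3}$ ($S{\left(A \right)} = - \frac{\left(A^{2} + 25 A\right) + A}{3} = - \frac{A^{2} + 26 A}{3} = - \frac{26 A}{3} - \frac{A^{2}}{3}$)
$-571 + S{\left(17 - -9 \right)} v{\left(40 \right)} = -571 + - \frac{\left(17 - -9\right) \left(26 + \left(17 - -9\right)\right)}{3} \cdot 1 = -571 + - \frac{\left(17 + 9\right) \left(26 + \left(17 + 9\right)\right)}{3} \cdot 1 = -571 + \left(- \frac{1}{3}\right) 26 \left(26 + 26\right) 1 = -571 + \left(- \frac{1}{3}\right) 26 \cdot 52 \cdot 1 = -571 - \frac{1352}{3} = - \frac{3065}{3}$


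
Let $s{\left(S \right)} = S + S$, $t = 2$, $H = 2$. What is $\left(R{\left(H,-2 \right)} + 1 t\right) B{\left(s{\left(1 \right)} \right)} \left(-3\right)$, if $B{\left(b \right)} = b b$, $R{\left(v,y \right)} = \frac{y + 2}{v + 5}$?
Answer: $-24$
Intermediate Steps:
$R{\left(v,y \right)} = \frac{2 + y}{5 + v}$
$s{\left(S \right)} = 2 S$
$B{\left(b \right)} = b^{2}$
$\left(R{\left(H,-2 \right)} + 1 t\right) B{\left(s{\left(1 \right)} \right)} \left(-3\right) = \left(\frac{2 - 2}{5 + 2} + 1 \cdot 2\right) \left(2 \cdot 1\right)^{2} \left(-3\right) = \left(\frac{1}{7} \cdot 0 + 2\right) 2^{2} \left(-3\right) = \left(\frac{1}{7} \cdot 0 + 2\right) 4 \left(-3\right) = \left(0 + 2\right) 4 \left(-3\right) = 2 \cdot 4 \left(-3\right) = 8 \left(-3\right) = -24$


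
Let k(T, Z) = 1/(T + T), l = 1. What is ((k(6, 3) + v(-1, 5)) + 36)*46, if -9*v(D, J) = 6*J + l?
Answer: 27025/18 ≈ 1501.4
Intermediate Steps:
k(T, Z) = 1/(2*T)
v(D, J) = -1/9 - 2*J/3 (v(D, J) = -(6*J + 1)/9 = -(1 + 6*J)/9 = -1/9 - 2*J/3)
((k(6, 3) + v(-1, 5)) + 36)*46 = (((1/2)/6 + (-1/9 - 2/3*5)) + 36)*46 = (((1/2)*(1/6) + (-1/9 - 10/3)) + 36)*46 = ((1/12 - 31/9) + 36)*46 = (-121/36 + 36)*46 = (1175/36)*46 = 27025/18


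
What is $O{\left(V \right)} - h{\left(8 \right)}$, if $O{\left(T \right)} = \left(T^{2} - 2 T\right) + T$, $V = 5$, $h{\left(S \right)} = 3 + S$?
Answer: $9$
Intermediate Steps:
$O{\left(T \right)} = T^{2} - T$
$O{\left(V \right)} - h{\left(8 \right)} = 5 \left(-1 + 5\right) - \left(3 + 8\right) = 5 \cdot 4 - 11 = 20 - 11 = 9$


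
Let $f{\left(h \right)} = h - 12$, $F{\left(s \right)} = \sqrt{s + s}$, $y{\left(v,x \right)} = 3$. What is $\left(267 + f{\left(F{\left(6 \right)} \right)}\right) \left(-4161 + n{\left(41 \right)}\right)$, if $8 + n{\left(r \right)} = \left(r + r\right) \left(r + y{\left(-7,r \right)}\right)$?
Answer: $-143055 - 1122 \sqrt{3} \approx -1.45 \cdot 10^{5}$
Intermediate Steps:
$F{\left(s \right)} = \sqrt{2} \sqrt{s}$ ($F{\left(s \right)} = \sqrt{2 s} = \sqrt{2} \sqrt{s}$)
$f{\left(h \right)} = -12 + h$ ($f{\left(h \right)} = h - 12 = -12 + h$)
$n{\left(r \right)} = -8 + 2 r \left(3 + r\right)$ ($n{\left(r \right)} = -8 + \left(r + r\right) \left(r + 3\right) = -8 + 2 r \left(3 + r\right)$)
$\left(267 + f{\left(F{\left(6 \right)} \right)}\right) \left(-4161 + n{\left(41 \right)}\right) = \left(267 - \left(12 - \sqrt{2} \sqrt{6}\right)\right) \left(-4161 + \left(-8 + 2 \cdot 41^{2} + 6 \cdot 41\right)\right) = \left(267 - \left(12 - 2 \sqrt{3}\right)\right) \left(-4161 + \left(-8 + 2 \cdot 1681 + 246\right)\right) = \left(255 + 2 \sqrt{3}\right) \left(-4161 + \left(-8 + 3362 + 246\right)\right) = \left(255 + 2 \sqrt{3}\right) \left(-4161 + 3600\right) = \left(255 + 2 \sqrt{3}\right) \left(-561\right) = -143055 - 1122 \sqrt{3}$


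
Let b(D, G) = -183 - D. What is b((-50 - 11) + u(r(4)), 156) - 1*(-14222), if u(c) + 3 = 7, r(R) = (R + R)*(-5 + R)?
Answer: 14096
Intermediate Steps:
r(R) = 2*R*(-5 + R) (r(R) = (2*R)*(-5 + R) = 2*R*(-5 + R))
u(c) = 4 (u(c) = -3 + 7 = 4)
b((-50 - 11) + u(r(4)), 156) - 1*(-14222) = (-183 - ((-50 - 11) + 4)) - 1*(-14222) = (-183 - (-61 + 4)) + 14222 = (-183 - 1*(-57)) + 14222 = (-183 + 57) + 14222 = -126 + 14222 = 14096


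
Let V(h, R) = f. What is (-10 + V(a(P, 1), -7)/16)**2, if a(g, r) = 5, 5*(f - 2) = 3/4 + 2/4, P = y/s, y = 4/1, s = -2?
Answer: 398161/4096 ≈ 97.207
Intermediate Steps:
y = 4 (y = 4*1 = 4)
P = -2 (P = 4/(-2) = 4*(-1/2) = -2)
f = 9/4 (f = 2 + (3/4 + 2/4)/5 = 2 + (3*(1/4) + 2*(1/4))/5 = 2 + (3/4 + 1/2)/5 = 2 + (1/5)*(5/4) = 2 + 1/4 = 9/4 ≈ 2.2500)
V(h, R) = 9/4
(-10 + V(a(P, 1), -7)/16)**2 = (-10 + (9/4)/16)**2 = (-10 + (9/4)*(1/16))**2 = (-10 + 9/64)**2 = (-631/64)**2 = 398161/4096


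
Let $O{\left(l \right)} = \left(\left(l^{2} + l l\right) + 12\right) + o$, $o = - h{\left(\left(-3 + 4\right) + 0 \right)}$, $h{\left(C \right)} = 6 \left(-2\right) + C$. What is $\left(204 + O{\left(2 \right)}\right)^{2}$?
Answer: $55225$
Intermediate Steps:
$h{\left(C \right)} = -12 + C$
$o = 11$ ($o = - (-12 + \left(\left(-3 + 4\right) + 0\right)) = - (-12 + \left(1 + 0\right)) = - (-12 + 1) = \left(-1\right) \left(-11\right) = 11$)
$O{\left(l \right)} = 23 + 2 l^{2}$ ($O{\left(l \right)} = \left(\left(l^{2} + l l\right) + 12\right) + 11 = \left(\left(l^{2} + l^{2}\right) + 12\right) + 11 = \left(2 l^{2} + 12\right) + 11 = \left(12 + 2 l^{2}\right) + 11 = 23 + 2 l^{2}$)
$\left(204 + O{\left(2 \right)}\right)^{2} = \left(204 + \left(23 + 2 \cdot 2^{2}\right)\right)^{2} = \left(204 + \left(23 + 2 \cdot 4\right)\right)^{2} = \left(204 + \left(23 + 8\right)\right)^{2} = \left(204 + 31\right)^{2} = 235^{2} = 55225$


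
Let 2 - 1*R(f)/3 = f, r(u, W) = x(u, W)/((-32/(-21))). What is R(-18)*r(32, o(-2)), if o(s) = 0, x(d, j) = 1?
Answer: 315/8 ≈ 39.375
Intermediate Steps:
r(u, W) = 21/32 (r(u, W) = 1/(-32/(-21)) = 1/(-32*(-1/21)) = 1/(32/21) = 1*(21/32) = 21/32)
R(f) = 6 - 3*f
R(-18)*r(32, o(-2)) = (6 - 3*(-18))*(21/32) = (6 + 54)*(21/32) = 60*(21/32) = 315/8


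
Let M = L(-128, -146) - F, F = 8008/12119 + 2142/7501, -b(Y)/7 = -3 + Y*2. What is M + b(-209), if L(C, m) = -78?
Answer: 260719325005/90904619 ≈ 2868.1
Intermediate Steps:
b(Y) = 21 - 14*Y (b(Y) = -7*(-3 + Y*2) = -7*(-3 + 2*Y) = 21 - 14*Y)
F = 86026906/90904619 (F = 8008*(1/12119) + 2142*(1/7501) = 8008/12119 + 2142/7501 = 86026906/90904619 ≈ 0.94634)
M = -7176587188/90904619 (M = -78 - 1*86026906/90904619 = -78 - 86026906/90904619 = -7176587188/90904619 ≈ -78.946)
M + b(-209) = -7176587188/90904619 + (21 - 14*(-209)) = -7176587188/90904619 + (21 + 2926) = -7176587188/90904619 + 2947 = 260719325005/90904619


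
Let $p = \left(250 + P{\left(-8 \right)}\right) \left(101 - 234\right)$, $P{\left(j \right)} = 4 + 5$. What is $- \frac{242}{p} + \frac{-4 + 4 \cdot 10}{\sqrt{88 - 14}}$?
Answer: $\frac{242}{34447} + \frac{18 \sqrt{74}}{37} \approx 4.1919$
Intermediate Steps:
$P{\left(j \right)} = 9$
$p = -34447$ ($p = \left(250 + 9\right) \left(101 - 234\right) = 259 \left(-133\right) = -34447$)
$- \frac{242}{p} + \frac{-4 + 4 \cdot 10}{\sqrt{88 - 14}} = - \frac{242}{-34447} + \frac{-4 + 4 \cdot 10}{\sqrt{88 - 14}} = \left(-242\right) \left(- \frac{1}{34447}\right) + \frac{-4 + 40}{\sqrt{74}} = \frac{242}{34447} + 36 \frac{\sqrt{74}}{74} = \frac{242}{34447} + \frac{18 \sqrt{74}}{37}$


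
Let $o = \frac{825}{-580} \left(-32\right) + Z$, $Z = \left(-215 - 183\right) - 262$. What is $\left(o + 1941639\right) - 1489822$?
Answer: $\frac{13084873}{29} \approx 4.512 \cdot 10^{5}$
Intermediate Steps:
$Z = -660$ ($Z = -398 - 262 = -660$)
$o = - \frac{17820}{29}$ ($o = \frac{825}{-580} \left(-32\right) - 660 = 825 \left(- \frac{1}{580}\right) \left(-32\right) - 660 = \left(- \frac{165}{116}\right) \left(-32\right) - 660 = \frac{1320}{29} - 660 = - \frac{17820}{29} \approx -614.48$)
$\left(o + 1941639\right) - 1489822 = \left(- \frac{17820}{29} + 1941639\right) - 1489822 = \frac{56289711}{29} - 1489822 = \frac{13084873}{29}$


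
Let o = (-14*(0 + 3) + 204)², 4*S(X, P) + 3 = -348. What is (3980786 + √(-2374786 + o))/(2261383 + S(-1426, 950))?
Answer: 15923144/9045181 + 4*I*√2348542/9045181 ≈ 1.7604 + 0.00067771*I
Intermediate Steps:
S(X, P) = -351/4 (S(X, P) = -¾ + (¼)*(-348) = -¾ - 87 = -351/4)
o = 26244 (o = (-14*3 + 204)² = (-42 + 204)² = 162² = 26244)
(3980786 + √(-2374786 + o))/(2261383 + S(-1426, 950)) = (3980786 + √(-2374786 + 26244))/(2261383 - 351/4) = (3980786 + √(-2348542))/(9045181/4) = (3980786 + I*√2348542)*(4/9045181) = 15923144/9045181 + 4*I*√2348542/9045181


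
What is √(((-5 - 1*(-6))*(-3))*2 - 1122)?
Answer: 2*I*√282 ≈ 33.586*I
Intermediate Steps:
√(((-5 - 1*(-6))*(-3))*2 - 1122) = √(((-5 + 6)*(-3))*2 - 1122) = √((1*(-3))*2 - 1122) = √(-3*2 - 1122) = √(-6 - 1122) = √(-1128) = 2*I*√282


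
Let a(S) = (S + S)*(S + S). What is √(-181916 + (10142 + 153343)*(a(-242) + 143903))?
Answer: √61823142199 ≈ 2.4864e+5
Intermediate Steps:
a(S) = 4*S² (a(S) = (2*S)*(2*S) = 4*S²)
√(-181916 + (10142 + 153343)*(a(-242) + 143903)) = √(-181916 + (10142 + 153343)*(4*(-242)² + 143903)) = √(-181916 + 163485*(4*58564 + 143903)) = √(-181916 + 163485*(234256 + 143903)) = √(-181916 + 163485*378159) = √(-181916 + 61823324115) = √61823142199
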